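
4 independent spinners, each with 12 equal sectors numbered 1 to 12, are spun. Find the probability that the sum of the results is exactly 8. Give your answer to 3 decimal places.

There are 12^4 = 20736 equally likely outcomes.
The number of ordered 4-tuples from {1,…,12} summing to 8 is 35.
P(sum = 8) = 35/20736 ≈ 0.002.

0.002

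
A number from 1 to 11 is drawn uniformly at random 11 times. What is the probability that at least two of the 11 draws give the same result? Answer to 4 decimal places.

0.9999

P(all 11 different) = 11/11 · 10/11 · ··· · 1/11 ≈ 0.0001.
P(at least two equal) = 1 − 0.0001 = 0.9999.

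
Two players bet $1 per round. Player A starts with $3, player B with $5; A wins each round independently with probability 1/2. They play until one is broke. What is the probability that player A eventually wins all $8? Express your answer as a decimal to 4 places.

With a fair step, P(i) = ½P(i−1) + ½P(i+1) with P(0)=0, P(8)=1 has the linear solution P(i) = i/8.
P(3) = 3/8 ≈ 0.3750.

0.3750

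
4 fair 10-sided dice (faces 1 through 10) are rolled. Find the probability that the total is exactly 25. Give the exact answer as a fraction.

37/625

There are 10^4 = 10000 equally likely outcomes.
The number of ordered 4-tuples from {1,…,10} summing to 25 is 592.
P(sum = 25) = 592/10000 = 37/625.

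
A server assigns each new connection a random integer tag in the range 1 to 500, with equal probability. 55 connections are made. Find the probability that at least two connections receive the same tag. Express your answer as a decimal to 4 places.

0.9542

It's easier to compute the probability that all 55 are distinct.
P(all distinct) = 500/500 · 499/500 · ··· · 446/500 ≈ 0.0458.
So the probability of at least one match is 1 − 0.0458 = 0.9542.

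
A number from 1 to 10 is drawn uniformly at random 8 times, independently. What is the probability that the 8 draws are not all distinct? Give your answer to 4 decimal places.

P(all 8 different) = 10/10 · 9/10 · ··· · 3/10 ≈ 0.0181.
P(at least two equal) = 1 − 0.0181 = 0.9819.

0.9819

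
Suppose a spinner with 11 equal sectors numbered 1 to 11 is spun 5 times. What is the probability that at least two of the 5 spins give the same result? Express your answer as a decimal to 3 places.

P(all 5 different) = 11/11 · 10/11 · ··· · 7/11 ≈ 0.344.
P(at least two equal) = 1 − 0.344 = 0.656.

0.656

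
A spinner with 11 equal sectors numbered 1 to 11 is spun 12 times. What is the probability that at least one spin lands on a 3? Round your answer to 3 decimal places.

0.681

P(no spin lands on a 3) = (10/11)^12 ≈ 0.319.
P(at least one) = 1 − 0.319 = 0.681.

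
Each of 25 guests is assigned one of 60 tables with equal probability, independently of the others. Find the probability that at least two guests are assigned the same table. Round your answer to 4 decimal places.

0.9972

It's easier to compute the probability that all 25 are distinct.
P(all distinct) = 60/60 · 59/60 · ··· · 36/60 ≈ 0.0028.
So the probability of at least one match is 1 − 0.0028 = 0.9972.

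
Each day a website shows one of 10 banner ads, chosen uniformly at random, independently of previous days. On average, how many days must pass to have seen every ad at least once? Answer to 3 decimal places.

After i distinct types are collected, each trial gives a new one with probability (10−i)/10, so the expected wait for the next new type is 10/(10−i).
E = 10/10 + 10/9 + 10/8 + 10/7 + 10/6 + 10/5 + 10/4 + 10/3 + 10/2 + 10/1 = 7381/252 ≈ 29.290.

29.290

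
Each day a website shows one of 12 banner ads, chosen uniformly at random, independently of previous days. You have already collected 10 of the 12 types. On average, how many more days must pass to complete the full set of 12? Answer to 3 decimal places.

18.000

Starting from 10 distinct types, each trial gives a new one with probability (12−i)/12 when i types are held, so the wait for the next new type is 12/(12−i).
E = 12/2 + 12/1 = 18 ≈ 18.000.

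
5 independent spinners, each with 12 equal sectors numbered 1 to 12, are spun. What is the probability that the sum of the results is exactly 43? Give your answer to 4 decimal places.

0.0215

There are 12^5 = 248832 equally likely outcomes.
The number of ordered 5-tuples from {1,…,12} summing to 43 is 5355.
P(sum = 43) = 5355/248832 = 595/27648 ≈ 0.0215.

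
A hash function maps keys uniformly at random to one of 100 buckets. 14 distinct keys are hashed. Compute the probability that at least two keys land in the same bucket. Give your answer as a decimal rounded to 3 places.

0.615

It's easier to compute the probability that all 14 are distinct.
P(all distinct) = 100/100 · 99/100 · ··· · 87/100 ≈ 0.385.
So the probability of at least one match is 1 − 0.385 = 0.615.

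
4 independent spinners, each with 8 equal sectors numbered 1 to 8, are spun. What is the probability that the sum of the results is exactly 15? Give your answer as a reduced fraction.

71/1024

There are 8^4 = 4096 equally likely outcomes.
The number of ordered 4-tuples from {1,…,8} summing to 15 is 284.
P(sum = 15) = 284/4096 = 71/1024.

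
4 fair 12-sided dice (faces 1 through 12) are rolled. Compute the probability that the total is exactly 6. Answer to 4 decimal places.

0.0005

There are 12^4 = 20736 equally likely outcomes.
The number of ordered 4-tuples from {1,…,12} summing to 6 is 10.
P(sum = 6) = 10/20736 = 5/10368 ≈ 0.0005.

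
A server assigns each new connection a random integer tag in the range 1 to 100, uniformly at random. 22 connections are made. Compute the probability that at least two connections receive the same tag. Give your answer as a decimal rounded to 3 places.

It's easier to compute the probability that all 22 are distinct.
P(all distinct) = 100/100 · 99/100 · ··· · 79/100 ≈ 0.082.
So the probability of at least one match is 1 − 0.082 = 0.918.

0.918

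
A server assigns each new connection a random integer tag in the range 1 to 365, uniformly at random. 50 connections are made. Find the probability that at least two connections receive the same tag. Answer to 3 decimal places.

0.970

It's easier to compute the probability that all 50 are distinct.
P(all distinct) = 365/365 · 364/365 · ··· · 316/365 ≈ 0.030.
So the probability of at least one match is 1 − 0.030 = 0.970.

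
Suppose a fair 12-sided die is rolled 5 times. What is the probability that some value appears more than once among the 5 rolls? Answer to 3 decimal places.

0.618

P(all 5 different) = 12/12 · 11/12 · ··· · 8/12 ≈ 0.382.
P(at least two equal) = 1 − 0.382 = 0.618.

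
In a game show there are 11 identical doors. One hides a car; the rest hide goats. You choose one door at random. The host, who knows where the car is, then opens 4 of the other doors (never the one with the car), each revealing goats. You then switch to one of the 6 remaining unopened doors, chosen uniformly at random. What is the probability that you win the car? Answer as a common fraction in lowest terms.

5/33

Your original door holds the car with probability 1/11, so the other 10 collectively hold it with probability 10/11.
The host can always find 4 empty doors to open, so the reveals don't change that 10/11; it is now spread over the 6 remaining unopened doors.
P(win by switching) = (10/11) · (1/6) = 5/33.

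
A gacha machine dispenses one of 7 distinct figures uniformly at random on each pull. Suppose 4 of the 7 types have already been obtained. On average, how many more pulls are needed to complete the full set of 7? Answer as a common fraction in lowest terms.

77/6

Starting from 4 distinct types, each trial gives a new one with probability (7−i)/7 when i types are held, so the wait for the next new type is 7/(7−i).
E = 7/3 + 7/2 + 7/1 = 77/6.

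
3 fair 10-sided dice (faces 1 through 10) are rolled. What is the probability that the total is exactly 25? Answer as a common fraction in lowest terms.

There are 10^3 = 1000 equally likely outcomes.
The number of ordered 3-tuples from {1,…,10} summing to 25 is 21.
P(sum = 25) = 21/1000.

21/1000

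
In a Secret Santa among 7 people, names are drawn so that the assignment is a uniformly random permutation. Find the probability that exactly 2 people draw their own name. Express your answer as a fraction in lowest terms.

Choose which 2 of the 7 are fixed: C(7,2) = 21 ways.
The remaining 5 must have no fixed point: D(5) = 44.
P = 21·44/5040 = 11/60.

11/60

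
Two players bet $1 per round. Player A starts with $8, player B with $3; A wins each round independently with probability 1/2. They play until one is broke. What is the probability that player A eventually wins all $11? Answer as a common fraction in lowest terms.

With a fair step, P(i) = ½P(i−1) + ½P(i+1) with P(0)=0, P(11)=1 has the linear solution P(i) = i/11.
P(8) = 8/11.

8/11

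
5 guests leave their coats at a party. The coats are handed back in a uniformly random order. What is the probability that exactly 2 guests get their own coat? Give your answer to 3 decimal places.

Choose which 2 of the 5 are fixed: C(5,2) = 10 ways.
The remaining 3 must have no fixed point: D(3) = 2.
P = 10·2/120 = 1/6 ≈ 0.167.

0.167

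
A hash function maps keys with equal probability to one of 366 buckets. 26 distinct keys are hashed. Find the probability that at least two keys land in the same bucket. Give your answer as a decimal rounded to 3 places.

0.597

It's easier to compute the probability that all 26 are distinct.
P(all distinct) = 366/366 · 365/366 · ··· · 341/366 ≈ 0.403.
So the probability of at least one match is 1 − 0.403 = 0.597.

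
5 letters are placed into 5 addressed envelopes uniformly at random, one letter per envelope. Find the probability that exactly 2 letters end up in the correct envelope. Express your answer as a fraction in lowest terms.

1/6

Choose which 2 of the 5 are fixed: C(5,2) = 10 ways.
The remaining 3 must have no fixed point: D(3) = 2.
P = 10·2/120 = 1/6.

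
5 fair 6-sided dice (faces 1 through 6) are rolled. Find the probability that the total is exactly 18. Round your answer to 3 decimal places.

There are 6^5 = 7776 equally likely outcomes.
The number of ordered 5-tuples from {1,…,6} summing to 18 is 780.
P(sum = 18) = 780/7776 = 65/648 ≈ 0.100.

0.100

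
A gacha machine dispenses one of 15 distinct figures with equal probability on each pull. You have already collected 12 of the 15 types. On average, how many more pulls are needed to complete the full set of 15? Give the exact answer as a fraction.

Starting from 12 distinct types, each trial gives a new one with probability (15−i)/15 when i types are held, so the wait for the next new type is 15/(15−i).
E = 15/3 + 15/2 + 15/1 = 55/2.

55/2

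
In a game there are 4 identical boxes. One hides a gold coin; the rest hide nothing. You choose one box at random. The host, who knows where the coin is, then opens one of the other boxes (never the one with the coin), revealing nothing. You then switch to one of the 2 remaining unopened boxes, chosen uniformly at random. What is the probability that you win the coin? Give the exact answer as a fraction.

Your original box holds the coin with probability 1/4, so the other 3 collectively hold it with probability 3/4.
The host can always find an empty box to open, so this doesn't change that 3/4; it is now spread over the 2 remaining unopened boxes.
P(win by switching) = (3/4) · (1/2) = 3/8.

3/8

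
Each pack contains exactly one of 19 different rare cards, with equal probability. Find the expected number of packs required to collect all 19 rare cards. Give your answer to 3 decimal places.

67.407

After i distinct types are collected, each trial gives a new one with probability (19−i)/19, so the expected wait for the next new type is 19/(19−i).
E = 19/19 + 19/18 + 19/17 + 19/16 + 19/15 + 19/14 + 19/13 + 19/12 + 19/11 + 19/10 + 19/9 + 19/8 + 19/7 + 19/6 + 19/5 + 19/4 + 19/3 + 19/2 + 19/1 = 275295799/4084080 ≈ 67.407.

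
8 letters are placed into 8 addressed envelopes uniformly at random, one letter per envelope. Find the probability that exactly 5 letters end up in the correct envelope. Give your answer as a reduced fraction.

Choose which 5 of the 8 are fixed: C(8,5) = 56 ways.
The remaining 3 must have no fixed point: D(3) = 2.
P = 56·2/40320 = 1/360.

1/360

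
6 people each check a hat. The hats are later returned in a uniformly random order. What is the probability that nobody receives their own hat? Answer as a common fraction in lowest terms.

This is the derangement probability: permutations of 6 with no fixed point.
D(6) = 6! · (1 − 1/1! + 1/2! − ··· + (−1)^6/6!) = 265.
P = 265/720 = 53/144.

53/144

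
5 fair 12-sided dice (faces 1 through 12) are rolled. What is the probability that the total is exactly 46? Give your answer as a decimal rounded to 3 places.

There are 12^5 = 248832 equally likely outcomes.
The number of ordered 5-tuples from {1,…,12} summing to 46 is 2985.
P(sum = 46) = 2985/248832 = 995/82944 ≈ 0.012.

0.012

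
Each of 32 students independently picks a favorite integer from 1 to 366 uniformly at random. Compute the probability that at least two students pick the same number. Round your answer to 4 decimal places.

It's easier to compute the probability that all 32 are distinct.
P(all distinct) = 366/366 · 365/366 · ··· · 335/366 ≈ 0.2476.
So the probability of at least one match is 1 − 0.2476 = 0.7524.

0.7524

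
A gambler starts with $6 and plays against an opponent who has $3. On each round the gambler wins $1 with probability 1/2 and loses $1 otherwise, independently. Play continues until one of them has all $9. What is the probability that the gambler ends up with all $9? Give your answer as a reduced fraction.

2/3

With a fair step, P(i) = ½P(i−1) + ½P(i+1) with P(0)=0, P(9)=1 has the linear solution P(i) = i/9.
P(6) = 6/9 = 2/3.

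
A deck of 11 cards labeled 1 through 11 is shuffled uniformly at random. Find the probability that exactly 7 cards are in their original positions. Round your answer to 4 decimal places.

Choose which 7 of the 11 are fixed: C(11,7) = 330 ways.
The remaining 4 must have no fixed point: D(4) = 9.
P = 330·9/39916800 = 1/13440 ≈ 0.0001.

0.0001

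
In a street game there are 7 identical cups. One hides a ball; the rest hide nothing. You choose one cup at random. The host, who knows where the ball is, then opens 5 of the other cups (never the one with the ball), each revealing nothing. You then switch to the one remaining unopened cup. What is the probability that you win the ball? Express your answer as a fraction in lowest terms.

Your original cup holds the ball with probability 1/7, so the other 6 collectively hold it with probability 6/7.
The host can always find 5 empty cups to open, so the reveals don't change that 6/7; it is now spread over the 1 remaining unopened cup.
P(win by switching) = (6/7) · (1/1) = 6/7.

6/7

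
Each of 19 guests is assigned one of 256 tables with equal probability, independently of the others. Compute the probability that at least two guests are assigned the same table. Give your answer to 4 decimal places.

0.4957

It's easier to compute the probability that all 19 are distinct.
P(all distinct) = 256/256 · 255/256 · ··· · 238/256 ≈ 0.5043.
So the probability of at least one match is 1 − 0.5043 = 0.4957.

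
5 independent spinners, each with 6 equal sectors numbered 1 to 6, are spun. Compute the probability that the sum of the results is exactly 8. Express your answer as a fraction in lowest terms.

There are 6^5 = 7776 equally likely outcomes.
The number of ordered 5-tuples from {1,…,6} summing to 8 is 35.
P(sum = 8) = 35/7776.

35/7776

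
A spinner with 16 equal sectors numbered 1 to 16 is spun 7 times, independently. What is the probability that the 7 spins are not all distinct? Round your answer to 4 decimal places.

0.7852

P(all 7 different) = 16/16 · 15/16 · ··· · 10/16 ≈ 0.2148.
P(at least two equal) = 1 − 0.2148 = 0.7852.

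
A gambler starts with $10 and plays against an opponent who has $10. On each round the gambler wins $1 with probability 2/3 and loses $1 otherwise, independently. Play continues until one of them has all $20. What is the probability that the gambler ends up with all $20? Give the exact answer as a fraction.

1024/1025

Let r = q/p = (1/3)/(2/3) = 1/2. The recurrence P(i) = p·P(i+1) + q·P(i−1) with P(0)=0, P(20)=1 gives P(i) = (1 − r^i)/(1 − r^20).
P(10) = (1 − (1/2)^10) / (1 − (1/2)^20) = 1024/1025.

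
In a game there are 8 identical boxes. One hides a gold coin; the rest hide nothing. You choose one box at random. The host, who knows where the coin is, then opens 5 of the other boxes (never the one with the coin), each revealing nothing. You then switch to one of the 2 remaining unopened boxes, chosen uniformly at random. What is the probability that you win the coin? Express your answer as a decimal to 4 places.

Your original box holds the coin with probability 1/8, so the other 7 collectively hold it with probability 7/8.
The host can always find 5 empty boxes to open, so the reveals don't change that 7/8; it is now spread over the 2 remaining unopened boxes.
P(win by switching) = (7/8) · (1/2) = 7/16 ≈ 0.4375.

0.4375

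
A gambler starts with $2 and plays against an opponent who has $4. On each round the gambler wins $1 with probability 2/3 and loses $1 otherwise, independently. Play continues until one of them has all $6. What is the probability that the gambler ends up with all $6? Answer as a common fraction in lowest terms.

Let r = q/p = (1/3)/(2/3) = 1/2. The recurrence P(i) = p·P(i+1) + q·P(i−1) with P(0)=0, P(6)=1 gives P(i) = (1 − r^i)/(1 − r^6).
P(2) = (1 − (1/2)^2) / (1 − (1/2)^6) = 16/21.

16/21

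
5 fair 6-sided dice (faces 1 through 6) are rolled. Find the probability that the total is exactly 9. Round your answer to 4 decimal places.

There are 6^5 = 7776 equally likely outcomes.
The number of ordered 5-tuples from {1,…,6} summing to 9 is 70.
P(sum = 9) = 70/7776 = 35/3888 ≈ 0.0090.

0.0090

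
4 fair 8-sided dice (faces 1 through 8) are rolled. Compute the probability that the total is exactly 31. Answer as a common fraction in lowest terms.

There are 8^4 = 4096 equally likely outcomes.
The number of ordered 4-tuples from {1,…,8} summing to 31 is 4.
P(sum = 31) = 4/4096 = 1/1024.

1/1024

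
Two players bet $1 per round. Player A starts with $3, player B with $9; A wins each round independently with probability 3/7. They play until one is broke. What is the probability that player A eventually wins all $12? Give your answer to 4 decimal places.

0.0448

Let r = q/p = (4/7)/(3/7) = 4/3. The recurrence P(i) = p·P(i+1) + q·P(i−1) with P(0)=0, P(12)=1 gives P(i) = (1 − r^i)/(1 − r^12).
P(3) = (1 − (4/3)^3) / (1 − (4/3)^12) = 19683/439075 ≈ 0.0448.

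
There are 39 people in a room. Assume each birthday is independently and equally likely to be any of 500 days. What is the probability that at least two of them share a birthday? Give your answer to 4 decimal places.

0.7816

It's easier to compute the probability that all 39 are distinct.
P(all distinct) = 500/500 · 499/500 · ··· · 462/500 ≈ 0.2184.
So the probability of at least one match is 1 − 0.2184 = 0.7816.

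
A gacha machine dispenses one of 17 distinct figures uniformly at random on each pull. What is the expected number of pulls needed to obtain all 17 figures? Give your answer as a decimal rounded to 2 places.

After i distinct types are collected, each trial gives a new one with probability (17−i)/17, so the expected wait for the next new type is 17/(17−i).
E = 17/17 + 17/16 + 17/15 + 17/14 + 17/13 + 17/12 + 17/11 + 17/10 + 17/9 + 17/8 + 17/7 + 17/6 + 17/5 + 17/4 + 17/3 + 17/2 + 17/1 = 42142223/720720 ≈ 58.47.

58.47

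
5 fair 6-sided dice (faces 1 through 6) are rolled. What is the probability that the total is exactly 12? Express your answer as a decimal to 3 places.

0.039

There are 6^5 = 7776 equally likely outcomes.
The number of ordered 5-tuples from {1,…,6} summing to 12 is 305.
P(sum = 12) = 305/7776 ≈ 0.039.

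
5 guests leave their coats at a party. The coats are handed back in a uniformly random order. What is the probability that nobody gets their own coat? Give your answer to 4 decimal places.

0.3667

This is the derangement probability: permutations of 5 with no fixed point.
D(5) = 5! · (1 − 1/1! + 1/2! − ··· + (−1)^5/5!) = 44.
P = 44/120 = 11/30 ≈ 0.3667.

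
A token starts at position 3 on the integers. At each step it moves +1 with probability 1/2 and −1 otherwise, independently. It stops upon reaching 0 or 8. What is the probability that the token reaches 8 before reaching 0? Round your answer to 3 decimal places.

With a fair step, P(i) = ½P(i−1) + ½P(i+1) with P(0)=0, P(8)=1 has the linear solution P(i) = i/8.
P(3) = 3/8 ≈ 0.375.

0.375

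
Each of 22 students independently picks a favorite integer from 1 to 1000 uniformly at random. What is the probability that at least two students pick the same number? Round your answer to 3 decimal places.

It's easier to compute the probability that all 22 are distinct.
P(all distinct) = 1000/1000 · 999/1000 · ··· · 979/1000 ≈ 0.792.
So the probability of at least one match is 1 − 0.792 = 0.208.

0.208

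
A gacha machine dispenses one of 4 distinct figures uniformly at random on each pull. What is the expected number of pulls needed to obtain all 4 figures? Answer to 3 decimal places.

After i distinct types are collected, each trial gives a new one with probability (4−i)/4, so the expected wait for the next new type is 4/(4−i).
E = 4/4 + 4/3 + 4/2 + 4/1 = 25/3 ≈ 8.333.

8.333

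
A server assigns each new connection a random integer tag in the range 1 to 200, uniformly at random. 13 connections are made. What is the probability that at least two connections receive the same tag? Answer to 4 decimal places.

0.3286

It's easier to compute the probability that all 13 are distinct.
P(all distinct) = 200/200 · 199/200 · ··· · 188/200 ≈ 0.6714.
So the probability of at least one match is 1 − 0.6714 = 0.3286.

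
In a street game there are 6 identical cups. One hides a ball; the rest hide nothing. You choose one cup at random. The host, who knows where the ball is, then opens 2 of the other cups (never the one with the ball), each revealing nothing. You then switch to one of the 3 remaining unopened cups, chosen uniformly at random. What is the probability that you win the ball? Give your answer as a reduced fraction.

5/18

Your original cup holds the ball with probability 1/6, so the other 5 collectively hold it with probability 5/6.
The host can always find 2 empty cups to open, so the reveals don't change that 5/6; it is now spread over the 3 remaining unopened cups.
P(win by switching) = (5/6) · (1/3) = 5/18.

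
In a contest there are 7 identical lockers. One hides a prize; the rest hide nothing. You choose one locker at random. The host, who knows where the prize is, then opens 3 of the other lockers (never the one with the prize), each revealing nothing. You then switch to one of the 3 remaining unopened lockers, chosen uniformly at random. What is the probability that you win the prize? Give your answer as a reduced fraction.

Your original locker holds the prize with probability 1/7, so the other 6 collectively hold it with probability 6/7.
The host can always find 3 empty lockers to open, so the reveals don't change that 6/7; it is now spread over the 3 remaining unopened lockers.
P(win by switching) = (6/7) · (1/3) = 2/7.

2/7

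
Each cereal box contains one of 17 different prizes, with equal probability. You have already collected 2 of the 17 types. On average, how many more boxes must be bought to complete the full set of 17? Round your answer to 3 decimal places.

56.410

Starting from 2 distinct types, each trial gives a new one with probability (17−i)/17 when i types are held, so the wait for the next new type is 17/(17−i).
E = 17/15 + 17/14 + 17/13 + 17/12 + 17/11 + 17/10 + 17/9 + 17/8 + 17/7 + 17/6 + 17/5 + 17/4 + 17/3 + 17/2 + 17/1 = 20327869/360360 ≈ 56.410.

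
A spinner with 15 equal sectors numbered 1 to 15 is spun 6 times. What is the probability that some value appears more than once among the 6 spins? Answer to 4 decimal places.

P(all 6 different) = 15/15 · 14/15 · ··· · 10/15 ≈ 0.3164.
P(at least two equal) = 1 − 0.3164 = 0.6836.

0.6836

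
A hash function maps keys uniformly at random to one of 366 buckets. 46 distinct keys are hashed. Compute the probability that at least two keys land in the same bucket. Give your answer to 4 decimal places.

0.9478

It's easier to compute the probability that all 46 are distinct.
P(all distinct) = 366/366 · 365/366 · ··· · 321/366 ≈ 0.0522.
So the probability of at least one match is 1 − 0.0522 = 0.9478.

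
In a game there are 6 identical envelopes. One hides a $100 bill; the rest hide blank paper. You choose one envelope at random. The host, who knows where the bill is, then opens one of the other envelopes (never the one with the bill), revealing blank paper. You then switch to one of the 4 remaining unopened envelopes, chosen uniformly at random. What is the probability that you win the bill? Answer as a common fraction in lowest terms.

5/24

Your original envelope holds the bill with probability 1/6, so the other 5 collectively hold it with probability 5/6.
The host can always find an empty envelope to open, so this doesn't change that 5/6; it is now spread over the 4 remaining unopened envelopes.
P(win by switching) = (5/6) · (1/4) = 5/24.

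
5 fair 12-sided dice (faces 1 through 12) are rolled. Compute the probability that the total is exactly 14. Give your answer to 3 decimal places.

0.003

There are 12^5 = 248832 equally likely outcomes.
The number of ordered 5-tuples from {1,…,12} summing to 14 is 715.
P(sum = 14) = 715/248832 ≈ 0.003.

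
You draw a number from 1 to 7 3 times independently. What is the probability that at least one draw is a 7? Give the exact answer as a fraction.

P(no draw is a 7) = (6/7)^3 = 216/343.
P(at least one) = 1 − 216/343 = 127/343.

127/343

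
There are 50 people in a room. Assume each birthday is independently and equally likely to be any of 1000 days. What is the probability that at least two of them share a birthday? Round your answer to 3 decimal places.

It's easier to compute the probability that all 50 are distinct.
P(all distinct) = 1000/1000 · 999/1000 · ··· · 951/1000 ≈ 0.288.
So the probability of at least one match is 1 − 0.288 = 0.712.

0.712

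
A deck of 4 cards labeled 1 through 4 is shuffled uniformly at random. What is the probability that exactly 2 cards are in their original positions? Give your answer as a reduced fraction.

1/4

Choose which 2 of the 4 are fixed: C(4,2) = 6 ways.
The remaining 2 must have no fixed point: D(2) = 1.
P = 6·1/24 = 1/4.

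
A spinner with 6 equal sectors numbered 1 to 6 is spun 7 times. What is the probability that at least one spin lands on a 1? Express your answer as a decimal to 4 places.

0.7209

P(no spin lands on a 1) = (5/6)^7 ≈ 0.2791.
P(at least one) = 1 − 0.2791 = 0.7209.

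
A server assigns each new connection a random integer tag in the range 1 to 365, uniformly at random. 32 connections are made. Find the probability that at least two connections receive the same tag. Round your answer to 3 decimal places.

0.753

It's easier to compute the probability that all 32 are distinct.
P(all distinct) = 365/365 · 364/365 · ··· · 334/365 ≈ 0.247.
So the probability of at least one match is 1 − 0.247 = 0.753.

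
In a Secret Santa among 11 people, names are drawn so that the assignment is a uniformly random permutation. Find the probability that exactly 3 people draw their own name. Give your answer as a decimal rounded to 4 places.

0.0613

Choose which 3 of the 11 are fixed: C(11,3) = 165 ways.
The remaining 8 must have no fixed point: D(8) = 14833.
P = 165·14833/39916800 = 2119/34560 ≈ 0.0613.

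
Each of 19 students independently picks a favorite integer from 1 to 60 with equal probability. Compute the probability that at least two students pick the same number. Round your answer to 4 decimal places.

0.9592

It's easier to compute the probability that all 19 are distinct.
P(all distinct) = 60/60 · 59/60 · ··· · 42/60 ≈ 0.0408.
So the probability of at least one match is 1 − 0.0408 = 0.9592.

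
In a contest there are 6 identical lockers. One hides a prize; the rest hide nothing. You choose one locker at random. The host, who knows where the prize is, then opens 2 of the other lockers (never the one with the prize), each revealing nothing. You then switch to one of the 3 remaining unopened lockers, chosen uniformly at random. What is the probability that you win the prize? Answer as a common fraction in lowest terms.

5/18

Your original locker holds the prize with probability 1/6, so the other 5 collectively hold it with probability 5/6.
The host can always find 2 empty lockers to open, so the reveals don't change that 5/6; it is now spread over the 3 remaining unopened lockers.
P(win by switching) = (5/6) · (1/3) = 5/18.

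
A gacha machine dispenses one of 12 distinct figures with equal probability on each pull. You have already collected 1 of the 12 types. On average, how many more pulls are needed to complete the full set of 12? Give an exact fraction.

83711/2310

Starting from 1 distinct type, each trial gives a new one with probability (12−i)/12 when i types are held, so the wait for the next new type is 12/(12−i).
E = 12/11 + 12/10 + 12/9 + 12/8 + 12/7 + 12/6 + 12/5 + 12/4 + 12/3 + 12/2 + 12/1 = 83711/2310.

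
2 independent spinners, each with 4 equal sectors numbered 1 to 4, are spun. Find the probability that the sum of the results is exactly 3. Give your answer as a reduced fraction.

There are 4^2 = 16 equally likely outcomes.
The number of ordered 2-tuples from {1,…,4} summing to 3 is 2.
P(sum = 3) = 2/16 = 1/8.

1/8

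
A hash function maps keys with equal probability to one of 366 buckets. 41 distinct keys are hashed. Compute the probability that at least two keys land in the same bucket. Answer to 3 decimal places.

It's easier to compute the probability that all 41 are distinct.
P(all distinct) = 366/366 · 365/366 · ··· · 326/366 ≈ 0.097.
So the probability of at least one match is 1 − 0.097 = 0.903.

0.903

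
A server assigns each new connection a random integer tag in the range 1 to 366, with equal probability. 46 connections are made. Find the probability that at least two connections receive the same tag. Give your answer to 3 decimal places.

0.948

It's easier to compute the probability that all 46 are distinct.
P(all distinct) = 366/366 · 365/366 · ··· · 321/366 ≈ 0.052.
So the probability of at least one match is 1 − 0.052 = 0.948.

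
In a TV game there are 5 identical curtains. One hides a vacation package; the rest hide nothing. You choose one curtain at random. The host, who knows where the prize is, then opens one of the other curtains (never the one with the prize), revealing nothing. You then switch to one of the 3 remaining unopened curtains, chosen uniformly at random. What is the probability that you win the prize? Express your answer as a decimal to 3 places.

0.267

Your original curtain holds the prize with probability 1/5, so the other 4 collectively hold it with probability 4/5.
The host can always find an empty curtain to open, so this doesn't change that 4/5; it is now spread over the 3 remaining unopened curtains.
P(win by switching) = (4/5) · (1/3) = 4/15 ≈ 0.267.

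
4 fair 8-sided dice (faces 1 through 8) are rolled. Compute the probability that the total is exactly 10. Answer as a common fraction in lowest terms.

There are 8^4 = 4096 equally likely outcomes.
The number of ordered 4-tuples from {1,…,8} summing to 10 is 84.
P(sum = 10) = 84/4096 = 21/1024.

21/1024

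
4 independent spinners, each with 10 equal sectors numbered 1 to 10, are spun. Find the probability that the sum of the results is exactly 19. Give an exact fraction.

37/625

There are 10^4 = 10000 equally likely outcomes.
The number of ordered 4-tuples from {1,…,10} summing to 19 is 592.
P(sum = 19) = 592/10000 = 37/625.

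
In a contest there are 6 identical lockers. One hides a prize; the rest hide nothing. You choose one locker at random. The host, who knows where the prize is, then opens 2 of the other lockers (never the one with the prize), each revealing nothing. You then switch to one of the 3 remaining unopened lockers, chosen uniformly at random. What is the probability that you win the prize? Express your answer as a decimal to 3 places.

0.278

Your original locker holds the prize with probability 1/6, so the other 5 collectively hold it with probability 5/6.
The host can always find 2 empty lockers to open, so the reveals don't change that 5/6; it is now spread over the 3 remaining unopened lockers.
P(win by switching) = (5/6) · (1/3) = 5/18 ≈ 0.278.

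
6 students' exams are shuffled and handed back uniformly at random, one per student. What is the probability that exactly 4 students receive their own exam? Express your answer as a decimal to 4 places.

Choose which 4 of the 6 are fixed: C(6,4) = 15 ways.
The remaining 2 must have no fixed point: D(2) = 1.
P = 15·1/720 = 1/48 ≈ 0.0208.

0.0208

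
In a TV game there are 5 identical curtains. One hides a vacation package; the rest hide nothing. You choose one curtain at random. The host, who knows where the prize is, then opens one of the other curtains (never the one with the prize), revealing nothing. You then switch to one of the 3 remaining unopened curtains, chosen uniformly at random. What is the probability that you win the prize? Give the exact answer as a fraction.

4/15

Your original curtain holds the prize with probability 1/5, so the other 4 collectively hold it with probability 4/5.
The host can always find an empty curtain to open, so this doesn't change that 4/5; it is now spread over the 3 remaining unopened curtains.
P(win by switching) = (4/5) · (1/3) = 4/15.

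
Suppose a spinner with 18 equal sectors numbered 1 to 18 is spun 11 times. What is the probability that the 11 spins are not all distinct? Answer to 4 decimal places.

0.9802

P(all 11 different) = 18/18 · 17/18 · ··· · 8/18 ≈ 0.0198.
P(at least two equal) = 1 − 0.0198 = 0.9802.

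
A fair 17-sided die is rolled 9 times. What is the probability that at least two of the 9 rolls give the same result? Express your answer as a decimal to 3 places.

P(all 9 different) = 17/17 · 16/17 · ··· · 9/17 ≈ 0.074.
P(at least two equal) = 1 − 0.074 = 0.926.

0.926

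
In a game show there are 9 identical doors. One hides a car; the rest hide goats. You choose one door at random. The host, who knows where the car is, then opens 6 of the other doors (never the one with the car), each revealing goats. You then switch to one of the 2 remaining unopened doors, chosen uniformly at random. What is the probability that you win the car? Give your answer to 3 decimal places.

Your original door holds the car with probability 1/9, so the other 8 collectively hold it with probability 8/9.
The host can always find 6 empty doors to open, so the reveals don't change that 8/9; it is now spread over the 2 remaining unopened doors.
P(win by switching) = (8/9) · (1/2) = 4/9 ≈ 0.444.

0.444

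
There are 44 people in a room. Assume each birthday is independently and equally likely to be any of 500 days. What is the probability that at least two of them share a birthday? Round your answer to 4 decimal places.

It's easier to compute the probability that all 44 are distinct.
P(all distinct) = 500/500 · 499/500 · ··· · 457/500 ≈ 0.1424.
So the probability of at least one match is 1 − 0.1424 = 0.8576.

0.8576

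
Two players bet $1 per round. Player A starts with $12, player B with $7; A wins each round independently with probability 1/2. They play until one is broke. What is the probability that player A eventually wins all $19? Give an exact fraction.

12/19

With a fair step, P(i) = ½P(i−1) + ½P(i+1) with P(0)=0, P(19)=1 has the linear solution P(i) = i/19.
P(12) = 12/19.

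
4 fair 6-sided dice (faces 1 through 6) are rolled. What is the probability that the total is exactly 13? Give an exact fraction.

There are 6^4 = 1296 equally likely outcomes.
The number of ordered 4-tuples from {1,…,6} summing to 13 is 140.
P(sum = 13) = 140/1296 = 35/324.

35/324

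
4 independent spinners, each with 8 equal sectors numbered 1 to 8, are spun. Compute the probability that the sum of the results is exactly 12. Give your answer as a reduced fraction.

161/4096

There are 8^4 = 4096 equally likely outcomes.
The number of ordered 4-tuples from {1,…,8} summing to 12 is 161.
P(sum = 12) = 161/4096.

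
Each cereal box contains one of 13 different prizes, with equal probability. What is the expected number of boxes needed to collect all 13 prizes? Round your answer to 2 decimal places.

After i distinct types are collected, each trial gives a new one with probability (13−i)/13, so the expected wait for the next new type is 13/(13−i).
E = 13/13 + 13/12 + 13/11 + 13/10 + 13/9 + 13/8 + 13/7 + 13/6 + 13/5 + 13/4 + 13/3 + 13/2 + 13/1 = 1145993/27720 ≈ 41.34.

41.34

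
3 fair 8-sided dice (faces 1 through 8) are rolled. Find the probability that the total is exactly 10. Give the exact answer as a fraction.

There are 8^3 = 512 equally likely outcomes.
The number of ordered 3-tuples from {1,…,8} summing to 10 is 36.
P(sum = 10) = 36/512 = 9/128.

9/128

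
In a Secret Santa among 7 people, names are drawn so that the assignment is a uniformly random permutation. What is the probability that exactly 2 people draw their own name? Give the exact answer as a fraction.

Choose which 2 of the 7 are fixed: C(7,2) = 21 ways.
The remaining 5 must have no fixed point: D(5) = 44.
P = 21·44/5040 = 11/60.

11/60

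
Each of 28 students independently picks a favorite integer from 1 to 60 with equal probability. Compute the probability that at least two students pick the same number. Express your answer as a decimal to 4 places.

0.9995

It's easier to compute the probability that all 28 are distinct.
P(all distinct) = 60/60 · 59/60 · ··· · 33/60 ≈ 0.0005.
So the probability of at least one match is 1 − 0.0005 = 0.9995.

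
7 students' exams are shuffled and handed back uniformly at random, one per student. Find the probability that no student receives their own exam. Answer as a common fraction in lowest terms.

103/280

This is the derangement probability: permutations of 7 with no fixed point.
D(7) = 7! · (1 − 1/1! + 1/2! − ··· + (−1)^7/7!) = 1854.
P = 1854/5040 = 103/280.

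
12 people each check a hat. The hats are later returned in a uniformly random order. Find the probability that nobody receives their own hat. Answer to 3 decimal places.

0.368

This is the derangement probability: permutations of 12 with no fixed point.
D(12) = 12! · (1 − 1/1! + 1/2! − ··· + (−1)^12/12!) = 176214841.
P = 176214841/479001600 = 16019531/43545600 ≈ 0.368.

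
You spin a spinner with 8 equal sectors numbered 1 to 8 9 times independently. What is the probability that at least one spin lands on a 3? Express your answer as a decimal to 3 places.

0.699

P(no spin lands on a 3) = (7/8)^9 ≈ 0.301.
P(at least one) = 1 − 0.301 = 0.699.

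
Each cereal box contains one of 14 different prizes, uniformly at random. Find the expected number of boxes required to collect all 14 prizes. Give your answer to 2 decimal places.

45.52

After i distinct types are collected, each trial gives a new one with probability (14−i)/14, so the expected wait for the next new type is 14/(14−i).
E = 14/14 + 14/13 + 14/12 + 14/11 + 14/10 + 14/9 + 14/8 + 14/7 + 14/6 + 14/5 + 14/4 + 14/3 + 14/2 + 14/1 = 1171733/25740 ≈ 45.52.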